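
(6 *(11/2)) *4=132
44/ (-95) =-44/ 95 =-0.46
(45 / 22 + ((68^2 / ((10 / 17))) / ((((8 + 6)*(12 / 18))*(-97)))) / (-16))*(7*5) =773229 / 8536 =90.58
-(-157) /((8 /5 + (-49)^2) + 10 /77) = 60445 /925051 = 0.07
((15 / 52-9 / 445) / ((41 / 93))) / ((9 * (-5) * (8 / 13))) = -64139 / 2919200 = -0.02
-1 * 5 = -5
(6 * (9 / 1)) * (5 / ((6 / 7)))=315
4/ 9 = 0.44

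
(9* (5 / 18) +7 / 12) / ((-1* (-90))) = 37 / 1080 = 0.03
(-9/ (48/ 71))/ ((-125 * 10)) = 213/ 20000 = 0.01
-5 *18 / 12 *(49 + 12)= -915 / 2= -457.50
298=298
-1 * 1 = -1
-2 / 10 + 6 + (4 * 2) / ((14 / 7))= 49 / 5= 9.80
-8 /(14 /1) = -4 /7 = -0.57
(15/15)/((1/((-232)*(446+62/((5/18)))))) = -155254.40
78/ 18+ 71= 226/ 3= 75.33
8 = 8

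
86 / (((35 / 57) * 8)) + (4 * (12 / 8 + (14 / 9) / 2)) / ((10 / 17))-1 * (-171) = 204.00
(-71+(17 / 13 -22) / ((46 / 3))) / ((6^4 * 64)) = -43265 / 49600512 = -0.00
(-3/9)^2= 1/9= 0.11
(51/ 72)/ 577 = 17/ 13848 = 0.00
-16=-16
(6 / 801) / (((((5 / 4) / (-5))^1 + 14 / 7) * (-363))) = -8 / 678447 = -0.00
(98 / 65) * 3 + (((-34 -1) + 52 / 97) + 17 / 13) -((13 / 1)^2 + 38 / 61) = -76250287 / 384605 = -198.26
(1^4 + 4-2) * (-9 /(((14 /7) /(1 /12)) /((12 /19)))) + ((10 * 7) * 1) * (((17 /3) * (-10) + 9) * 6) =-760787 /38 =-20020.71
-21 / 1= -21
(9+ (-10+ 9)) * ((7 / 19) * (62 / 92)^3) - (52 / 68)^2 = 21198956 / 66808997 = 0.32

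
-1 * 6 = -6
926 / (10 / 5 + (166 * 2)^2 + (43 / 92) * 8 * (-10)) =10649 / 1267169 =0.01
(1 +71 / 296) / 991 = 367 / 293336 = 0.00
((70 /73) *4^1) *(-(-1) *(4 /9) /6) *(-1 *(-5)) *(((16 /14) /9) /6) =0.03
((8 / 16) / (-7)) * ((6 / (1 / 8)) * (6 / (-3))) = 48 / 7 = 6.86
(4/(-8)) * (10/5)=-1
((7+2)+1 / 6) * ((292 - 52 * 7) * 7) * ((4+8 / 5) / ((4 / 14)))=-90552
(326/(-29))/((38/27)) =-4401/551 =-7.99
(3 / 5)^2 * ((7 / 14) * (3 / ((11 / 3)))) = 81 / 550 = 0.15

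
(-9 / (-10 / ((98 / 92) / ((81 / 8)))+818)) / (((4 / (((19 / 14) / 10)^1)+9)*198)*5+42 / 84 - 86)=-3724 / 11368359691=-0.00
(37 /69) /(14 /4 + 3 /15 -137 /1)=-370 /91977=-0.00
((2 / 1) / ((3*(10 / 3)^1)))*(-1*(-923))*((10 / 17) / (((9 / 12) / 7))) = 51688 / 51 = 1013.49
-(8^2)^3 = -262144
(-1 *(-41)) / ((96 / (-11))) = -451 / 96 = -4.70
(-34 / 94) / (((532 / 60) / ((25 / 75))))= -85 / 6251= -0.01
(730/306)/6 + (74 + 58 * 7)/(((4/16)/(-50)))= -88127635/918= -95999.60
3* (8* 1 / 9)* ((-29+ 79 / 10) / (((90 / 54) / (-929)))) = 784076 / 25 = 31363.04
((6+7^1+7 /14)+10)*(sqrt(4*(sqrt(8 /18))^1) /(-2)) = -19.19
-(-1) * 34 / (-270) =-17 / 135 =-0.13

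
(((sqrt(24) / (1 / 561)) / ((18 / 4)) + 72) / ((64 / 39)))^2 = 853281*sqrt(6) / 64 + 17975685 / 128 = 173092.90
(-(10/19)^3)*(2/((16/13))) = -1625/6859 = -0.24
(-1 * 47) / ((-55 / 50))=42.73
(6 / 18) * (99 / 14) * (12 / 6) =33 / 7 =4.71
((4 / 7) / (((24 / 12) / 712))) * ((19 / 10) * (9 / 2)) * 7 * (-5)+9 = -60867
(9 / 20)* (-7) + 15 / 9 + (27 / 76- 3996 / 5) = -456187 / 570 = -800.33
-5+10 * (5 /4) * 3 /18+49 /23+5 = 1163 /276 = 4.21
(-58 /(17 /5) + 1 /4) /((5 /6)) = -3429 /170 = -20.17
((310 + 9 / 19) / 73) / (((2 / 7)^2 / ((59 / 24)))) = 17054009 / 133152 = 128.08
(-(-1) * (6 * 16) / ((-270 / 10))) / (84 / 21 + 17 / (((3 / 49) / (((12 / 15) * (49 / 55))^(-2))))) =-25088 / 3885099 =-0.01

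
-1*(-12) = 12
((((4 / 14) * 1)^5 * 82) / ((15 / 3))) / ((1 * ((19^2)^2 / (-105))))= -7872 / 312900721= -0.00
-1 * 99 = -99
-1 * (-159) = 159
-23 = -23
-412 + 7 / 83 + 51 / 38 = -1294949 / 3154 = -410.57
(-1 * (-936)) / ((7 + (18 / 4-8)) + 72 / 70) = 65520 / 317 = 206.69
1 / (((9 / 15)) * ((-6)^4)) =5 / 3888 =0.00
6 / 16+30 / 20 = 15 / 8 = 1.88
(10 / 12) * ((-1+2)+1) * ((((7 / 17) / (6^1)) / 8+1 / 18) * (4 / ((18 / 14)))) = 5495 / 16524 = 0.33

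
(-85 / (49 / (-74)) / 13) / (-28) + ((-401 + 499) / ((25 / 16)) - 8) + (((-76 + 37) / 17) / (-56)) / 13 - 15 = 596880307 / 15160600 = 39.37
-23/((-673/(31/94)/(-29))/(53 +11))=-661664/31631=-20.92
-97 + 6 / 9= -289 / 3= -96.33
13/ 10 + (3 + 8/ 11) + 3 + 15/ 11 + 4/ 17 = 18001/ 1870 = 9.63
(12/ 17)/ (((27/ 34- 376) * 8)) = -3/ 12757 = -0.00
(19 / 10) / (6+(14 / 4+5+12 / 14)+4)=133 / 1355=0.10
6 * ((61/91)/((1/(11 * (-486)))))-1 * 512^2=-25811740/91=-283645.49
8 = 8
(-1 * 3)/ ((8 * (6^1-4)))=-3/ 16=-0.19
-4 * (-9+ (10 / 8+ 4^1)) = 15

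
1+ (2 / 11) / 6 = 34 / 33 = 1.03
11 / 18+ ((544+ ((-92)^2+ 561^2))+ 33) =5827727 / 18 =323762.61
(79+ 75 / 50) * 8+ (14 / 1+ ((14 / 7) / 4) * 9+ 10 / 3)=3995 / 6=665.83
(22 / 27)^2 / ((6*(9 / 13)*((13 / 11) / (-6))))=-5324 / 6561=-0.81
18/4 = 9/2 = 4.50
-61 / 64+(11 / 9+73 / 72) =739 / 576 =1.28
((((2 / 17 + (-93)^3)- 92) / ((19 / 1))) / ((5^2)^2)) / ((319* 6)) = -13675631 / 386388750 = -0.04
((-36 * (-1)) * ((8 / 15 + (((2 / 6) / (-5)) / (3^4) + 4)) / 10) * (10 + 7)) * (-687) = -42877502 / 225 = -190566.68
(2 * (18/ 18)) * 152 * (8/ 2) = 1216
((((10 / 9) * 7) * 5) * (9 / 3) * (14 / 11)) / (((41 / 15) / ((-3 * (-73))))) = 5365500 / 451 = 11896.90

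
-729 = -729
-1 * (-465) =465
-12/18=-2/3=-0.67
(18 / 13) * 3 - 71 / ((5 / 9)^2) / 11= -59913 / 3575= -16.76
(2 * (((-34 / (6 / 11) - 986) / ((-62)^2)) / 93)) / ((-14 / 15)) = 15725 / 2502444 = 0.01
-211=-211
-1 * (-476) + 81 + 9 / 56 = 31201 / 56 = 557.16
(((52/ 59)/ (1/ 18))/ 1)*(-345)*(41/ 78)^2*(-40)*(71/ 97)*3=9882262800/ 74399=132827.90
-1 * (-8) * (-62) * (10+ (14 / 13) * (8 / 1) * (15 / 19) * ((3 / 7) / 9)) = -5120.65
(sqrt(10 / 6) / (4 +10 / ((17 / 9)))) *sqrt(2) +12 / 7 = 17 *sqrt(30) / 474 +12 / 7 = 1.91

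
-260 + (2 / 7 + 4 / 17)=-30878 / 119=-259.48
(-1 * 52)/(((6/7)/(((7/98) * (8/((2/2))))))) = -104/3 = -34.67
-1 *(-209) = 209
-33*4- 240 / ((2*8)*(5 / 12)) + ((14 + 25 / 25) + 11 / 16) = -2437 / 16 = -152.31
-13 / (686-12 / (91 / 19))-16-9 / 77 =-16.14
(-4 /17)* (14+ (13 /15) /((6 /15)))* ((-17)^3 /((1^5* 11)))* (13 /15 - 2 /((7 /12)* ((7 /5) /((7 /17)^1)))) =-75854 /315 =-240.81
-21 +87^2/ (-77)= -9186/ 77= -119.30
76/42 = 38/21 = 1.81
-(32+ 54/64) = -1051/32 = -32.84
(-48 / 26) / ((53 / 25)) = -600 / 689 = -0.87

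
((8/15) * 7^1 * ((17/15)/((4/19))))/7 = 646/225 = 2.87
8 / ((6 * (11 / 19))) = 76 / 33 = 2.30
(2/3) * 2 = 4/3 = 1.33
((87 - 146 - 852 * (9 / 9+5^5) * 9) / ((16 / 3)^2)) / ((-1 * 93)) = 71910681 / 7936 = 9061.33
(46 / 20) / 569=23 / 5690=0.00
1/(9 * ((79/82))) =82/711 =0.12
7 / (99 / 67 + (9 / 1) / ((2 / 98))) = 469 / 29646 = 0.02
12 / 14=6 / 7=0.86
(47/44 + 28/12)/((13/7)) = 3143/1716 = 1.83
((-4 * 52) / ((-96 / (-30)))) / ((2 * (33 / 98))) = -3185 / 33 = -96.52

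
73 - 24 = 49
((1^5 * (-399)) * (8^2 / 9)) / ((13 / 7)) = -1527.79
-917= -917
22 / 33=2 / 3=0.67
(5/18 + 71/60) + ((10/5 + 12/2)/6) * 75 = 18263/180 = 101.46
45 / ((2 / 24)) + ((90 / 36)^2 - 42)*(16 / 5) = 2128 / 5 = 425.60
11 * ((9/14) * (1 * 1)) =99/14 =7.07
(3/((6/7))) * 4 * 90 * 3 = 3780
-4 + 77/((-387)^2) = -598999/149769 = -4.00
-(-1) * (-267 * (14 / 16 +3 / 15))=-11481 / 40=-287.02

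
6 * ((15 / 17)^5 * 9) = 41006250 / 1419857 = 28.88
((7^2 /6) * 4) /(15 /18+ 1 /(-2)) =98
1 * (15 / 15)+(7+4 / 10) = 42 / 5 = 8.40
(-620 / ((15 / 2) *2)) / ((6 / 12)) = -248 / 3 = -82.67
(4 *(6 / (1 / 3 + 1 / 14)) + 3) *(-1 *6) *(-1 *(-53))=-336762 / 17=-19809.53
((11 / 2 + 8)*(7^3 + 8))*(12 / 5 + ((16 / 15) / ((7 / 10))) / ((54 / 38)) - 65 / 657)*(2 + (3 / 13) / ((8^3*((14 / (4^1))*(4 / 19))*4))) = 4684332415257 / 146513920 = 31971.93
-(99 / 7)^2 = -9801 / 49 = -200.02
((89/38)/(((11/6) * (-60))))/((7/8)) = -178/7315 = -0.02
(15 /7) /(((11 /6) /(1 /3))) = 30 /77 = 0.39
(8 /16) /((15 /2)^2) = 0.01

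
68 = 68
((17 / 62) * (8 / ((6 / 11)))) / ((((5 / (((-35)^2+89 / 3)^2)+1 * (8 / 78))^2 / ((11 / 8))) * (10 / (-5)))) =-216254599268174688 / 822851875850431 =-262.81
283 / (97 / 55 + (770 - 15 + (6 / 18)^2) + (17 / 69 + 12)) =3221955 / 8756444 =0.37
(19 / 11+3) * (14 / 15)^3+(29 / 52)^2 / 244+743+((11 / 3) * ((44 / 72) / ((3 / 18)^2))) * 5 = 28172672932013 / 24494184000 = 1150.18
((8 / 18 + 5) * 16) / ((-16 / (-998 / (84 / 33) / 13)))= 38423 / 234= 164.20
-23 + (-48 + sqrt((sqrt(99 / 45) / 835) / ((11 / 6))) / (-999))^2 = -23 + (sqrt(1002) * 11^(3 / 4) * 5^(1 / 4) + 440439120)^2 / 84195580914225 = 2281.00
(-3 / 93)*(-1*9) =9 / 31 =0.29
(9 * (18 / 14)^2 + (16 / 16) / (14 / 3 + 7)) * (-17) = -62322 / 245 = -254.38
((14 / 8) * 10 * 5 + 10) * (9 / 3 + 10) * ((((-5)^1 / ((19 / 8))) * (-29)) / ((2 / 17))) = 12497550 / 19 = 657765.79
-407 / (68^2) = -407 / 4624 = -0.09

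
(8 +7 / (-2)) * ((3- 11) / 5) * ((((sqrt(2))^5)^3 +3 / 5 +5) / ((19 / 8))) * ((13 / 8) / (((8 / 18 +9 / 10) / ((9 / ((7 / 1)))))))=-9704448 * sqrt(2) / 16093- 303264 / 11495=-879.19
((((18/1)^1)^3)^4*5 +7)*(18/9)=11568313814261774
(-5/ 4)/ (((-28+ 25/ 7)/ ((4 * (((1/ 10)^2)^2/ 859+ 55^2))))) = 181893250007/ 293778000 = 619.15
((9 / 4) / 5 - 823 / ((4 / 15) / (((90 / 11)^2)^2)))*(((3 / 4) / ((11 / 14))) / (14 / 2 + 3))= -85045319482851 / 64420400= -1320161.31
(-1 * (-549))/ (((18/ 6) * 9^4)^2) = 61/ 43046721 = 0.00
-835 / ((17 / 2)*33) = -1670 / 561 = -2.98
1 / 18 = 0.06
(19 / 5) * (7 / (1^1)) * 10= 266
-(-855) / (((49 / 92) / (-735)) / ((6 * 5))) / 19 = -1863000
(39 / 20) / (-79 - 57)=-39 / 2720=-0.01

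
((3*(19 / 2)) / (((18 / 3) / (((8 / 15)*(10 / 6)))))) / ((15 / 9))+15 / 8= 529 / 120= 4.41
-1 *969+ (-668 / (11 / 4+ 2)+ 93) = -19316 / 19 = -1016.63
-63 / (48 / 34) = -357 / 8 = -44.62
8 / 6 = 4 / 3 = 1.33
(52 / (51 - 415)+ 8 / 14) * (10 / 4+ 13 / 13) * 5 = 15 / 2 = 7.50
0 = 0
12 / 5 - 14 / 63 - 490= -21952 / 45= -487.82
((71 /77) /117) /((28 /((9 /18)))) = 71 /504504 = 0.00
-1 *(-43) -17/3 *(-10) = 299/3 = 99.67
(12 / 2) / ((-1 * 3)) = -2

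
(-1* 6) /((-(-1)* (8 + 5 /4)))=-24 /37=-0.65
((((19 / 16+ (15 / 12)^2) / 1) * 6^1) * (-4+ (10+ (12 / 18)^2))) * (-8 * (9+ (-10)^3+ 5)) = 838757.33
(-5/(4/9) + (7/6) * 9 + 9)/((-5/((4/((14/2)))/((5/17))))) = -561/175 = -3.21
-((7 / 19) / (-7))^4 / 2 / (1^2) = -1 / 260642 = -0.00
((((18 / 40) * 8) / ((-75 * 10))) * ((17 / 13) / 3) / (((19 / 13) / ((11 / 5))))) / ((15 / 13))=-2431 / 890625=-0.00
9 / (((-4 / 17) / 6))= -459 / 2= -229.50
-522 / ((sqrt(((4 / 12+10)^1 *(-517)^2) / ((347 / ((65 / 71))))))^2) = -38581542 / 538587335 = -0.07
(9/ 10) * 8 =36/ 5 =7.20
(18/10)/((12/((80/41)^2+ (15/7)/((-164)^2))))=430089/753088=0.57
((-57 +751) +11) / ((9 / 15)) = 1175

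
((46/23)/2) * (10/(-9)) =-10/9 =-1.11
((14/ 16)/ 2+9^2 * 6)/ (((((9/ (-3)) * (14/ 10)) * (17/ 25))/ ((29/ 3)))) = -28213375/ 17136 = -1646.44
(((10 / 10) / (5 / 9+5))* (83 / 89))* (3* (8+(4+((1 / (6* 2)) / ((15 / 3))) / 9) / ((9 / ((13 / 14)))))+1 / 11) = 524495509 / 123354000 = 4.25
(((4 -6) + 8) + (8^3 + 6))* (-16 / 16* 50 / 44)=-6550 / 11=-595.45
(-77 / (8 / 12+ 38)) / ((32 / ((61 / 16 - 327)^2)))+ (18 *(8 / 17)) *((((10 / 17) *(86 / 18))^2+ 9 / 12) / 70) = -9557591009170357 / 1470636195840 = -6498.95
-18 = -18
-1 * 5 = -5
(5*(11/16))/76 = 55/1216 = 0.05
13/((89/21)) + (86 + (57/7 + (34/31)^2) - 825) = -435009705/598703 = -726.59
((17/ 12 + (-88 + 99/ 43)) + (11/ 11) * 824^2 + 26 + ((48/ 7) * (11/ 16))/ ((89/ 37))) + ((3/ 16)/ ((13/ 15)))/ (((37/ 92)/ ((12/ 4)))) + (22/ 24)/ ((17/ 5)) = 1784642979859615/ 2628643836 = 678921.56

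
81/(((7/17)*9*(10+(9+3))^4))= 0.00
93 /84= 31 /28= 1.11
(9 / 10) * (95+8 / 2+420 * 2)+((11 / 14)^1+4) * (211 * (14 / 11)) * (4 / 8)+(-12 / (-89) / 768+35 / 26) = 6064312619 / 4072640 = 1489.04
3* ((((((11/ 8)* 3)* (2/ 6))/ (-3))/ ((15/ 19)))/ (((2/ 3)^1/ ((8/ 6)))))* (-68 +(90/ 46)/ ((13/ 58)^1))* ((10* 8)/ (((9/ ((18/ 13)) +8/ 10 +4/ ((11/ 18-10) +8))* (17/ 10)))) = 2198.14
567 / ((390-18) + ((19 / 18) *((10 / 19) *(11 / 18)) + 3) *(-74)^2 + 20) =45927 / 1513010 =0.03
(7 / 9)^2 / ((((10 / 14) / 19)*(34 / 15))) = 6517 / 918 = 7.10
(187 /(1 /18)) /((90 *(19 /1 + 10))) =187 /145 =1.29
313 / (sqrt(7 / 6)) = 313*sqrt(42) / 7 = 289.78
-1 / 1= -1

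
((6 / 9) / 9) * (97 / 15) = 0.48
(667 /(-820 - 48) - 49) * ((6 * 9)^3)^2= -267778843268976 /217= -1234003886032.15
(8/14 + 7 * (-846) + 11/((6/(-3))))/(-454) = 82977/6356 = 13.05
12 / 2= 6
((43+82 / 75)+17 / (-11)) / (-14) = -17551 / 5775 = -3.04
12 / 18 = 2 / 3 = 0.67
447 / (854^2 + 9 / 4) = 0.00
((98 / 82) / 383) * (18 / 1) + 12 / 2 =95100 / 15703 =6.06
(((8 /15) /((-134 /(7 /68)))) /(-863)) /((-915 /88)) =-0.00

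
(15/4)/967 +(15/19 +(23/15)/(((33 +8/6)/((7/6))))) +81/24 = 958424357/227090280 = 4.22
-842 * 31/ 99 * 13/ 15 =-339326/ 1485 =-228.50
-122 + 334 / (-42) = -2729 / 21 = -129.95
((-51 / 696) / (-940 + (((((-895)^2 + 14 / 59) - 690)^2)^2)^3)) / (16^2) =-30246356110072056186977 / 7298193132365075705279421438905831340756978515470704499852045937481460767802946924133309272328192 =-0.00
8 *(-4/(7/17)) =-544/7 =-77.71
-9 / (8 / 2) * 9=-81 / 4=-20.25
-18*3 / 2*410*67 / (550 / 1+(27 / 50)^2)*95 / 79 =-176151375000 / 108682591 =-1620.79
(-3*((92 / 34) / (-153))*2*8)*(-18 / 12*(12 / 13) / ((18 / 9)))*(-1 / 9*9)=2208 / 3757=0.59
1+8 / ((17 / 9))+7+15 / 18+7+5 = 2557 / 102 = 25.07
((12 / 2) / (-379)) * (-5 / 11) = 30 / 4169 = 0.01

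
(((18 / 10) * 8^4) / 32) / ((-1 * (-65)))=1152 / 325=3.54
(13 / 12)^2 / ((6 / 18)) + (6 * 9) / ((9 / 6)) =1897 / 48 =39.52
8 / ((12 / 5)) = 10 / 3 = 3.33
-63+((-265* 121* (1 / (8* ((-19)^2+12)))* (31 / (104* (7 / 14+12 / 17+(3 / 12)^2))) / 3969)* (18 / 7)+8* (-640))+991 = -8659430749699 / 2065703094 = -4192.00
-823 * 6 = -4938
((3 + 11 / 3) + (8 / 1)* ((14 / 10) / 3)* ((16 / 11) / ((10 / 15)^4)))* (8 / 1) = 45088 / 165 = 273.26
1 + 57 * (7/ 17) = 416/ 17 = 24.47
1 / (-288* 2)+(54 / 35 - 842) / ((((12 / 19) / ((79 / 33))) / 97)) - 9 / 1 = -68528097857 / 221760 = -309019.20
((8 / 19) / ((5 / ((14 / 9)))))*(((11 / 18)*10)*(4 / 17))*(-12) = -19712 / 8721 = -2.26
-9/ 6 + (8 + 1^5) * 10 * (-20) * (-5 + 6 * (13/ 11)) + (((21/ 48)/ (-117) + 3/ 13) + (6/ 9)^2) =-25839287/ 6864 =-3764.46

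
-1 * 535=-535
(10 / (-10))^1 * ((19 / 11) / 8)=-19 / 88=-0.22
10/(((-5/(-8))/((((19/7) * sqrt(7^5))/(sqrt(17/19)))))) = 2128 * sqrt(2261)/17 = 5952.14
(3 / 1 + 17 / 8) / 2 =41 / 16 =2.56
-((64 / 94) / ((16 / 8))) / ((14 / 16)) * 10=-1280 / 329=-3.89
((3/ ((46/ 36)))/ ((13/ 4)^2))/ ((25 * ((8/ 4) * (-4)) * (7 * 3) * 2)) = -18/ 680225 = -0.00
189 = 189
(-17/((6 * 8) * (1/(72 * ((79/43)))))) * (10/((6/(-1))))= 78.08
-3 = -3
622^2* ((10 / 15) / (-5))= -773768 / 15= -51584.53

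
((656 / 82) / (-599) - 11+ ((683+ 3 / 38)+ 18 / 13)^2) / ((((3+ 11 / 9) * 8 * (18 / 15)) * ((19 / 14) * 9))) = 2396840983385905 / 2532964828992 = 946.26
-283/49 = -5.78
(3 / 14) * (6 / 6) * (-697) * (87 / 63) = -20213 / 98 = -206.26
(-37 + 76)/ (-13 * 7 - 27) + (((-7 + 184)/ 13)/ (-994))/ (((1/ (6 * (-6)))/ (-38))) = -14538003/ 762398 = -19.07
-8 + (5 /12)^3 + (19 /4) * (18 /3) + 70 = 90.57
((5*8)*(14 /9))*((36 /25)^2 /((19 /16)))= 108.65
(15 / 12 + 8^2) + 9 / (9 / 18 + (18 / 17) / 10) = 33003 / 412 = 80.10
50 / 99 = 0.51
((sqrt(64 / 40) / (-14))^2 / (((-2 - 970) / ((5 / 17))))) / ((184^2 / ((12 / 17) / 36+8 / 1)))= -409 / 699015961728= -0.00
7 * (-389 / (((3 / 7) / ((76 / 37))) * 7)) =-206948 / 111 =-1864.40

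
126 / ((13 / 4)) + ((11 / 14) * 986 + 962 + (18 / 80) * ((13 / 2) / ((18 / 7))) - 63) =1713.05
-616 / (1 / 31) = -19096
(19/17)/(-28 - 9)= -19/629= -0.03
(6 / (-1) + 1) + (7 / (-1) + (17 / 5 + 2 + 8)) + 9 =52 / 5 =10.40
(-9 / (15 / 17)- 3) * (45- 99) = 3564 / 5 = 712.80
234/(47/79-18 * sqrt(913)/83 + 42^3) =2022084 * sqrt(913)/218721581012243 + 690806059974/218721581012243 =0.00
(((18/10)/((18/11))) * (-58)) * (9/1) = -2871/5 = -574.20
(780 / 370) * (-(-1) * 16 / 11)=1248 / 407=3.07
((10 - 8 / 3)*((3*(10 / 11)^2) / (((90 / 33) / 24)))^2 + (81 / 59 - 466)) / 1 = 1964057 / 649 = 3026.28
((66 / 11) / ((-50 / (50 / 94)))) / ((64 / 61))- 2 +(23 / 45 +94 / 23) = 7899107 / 3113280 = 2.54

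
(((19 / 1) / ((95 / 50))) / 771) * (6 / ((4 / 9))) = 45 / 257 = 0.18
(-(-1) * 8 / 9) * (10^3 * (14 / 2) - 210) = 54320 / 9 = 6035.56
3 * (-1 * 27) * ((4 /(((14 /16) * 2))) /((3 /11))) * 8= -38016 /7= -5430.86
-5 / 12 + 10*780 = 93595 / 12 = 7799.58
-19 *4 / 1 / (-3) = 76 / 3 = 25.33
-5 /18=-0.28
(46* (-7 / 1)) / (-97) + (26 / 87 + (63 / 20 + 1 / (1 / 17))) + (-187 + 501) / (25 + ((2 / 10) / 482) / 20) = 2462826046879 / 67793356260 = 36.33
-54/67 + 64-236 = -11578/67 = -172.81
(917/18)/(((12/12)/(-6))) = -917/3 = -305.67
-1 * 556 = -556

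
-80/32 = -5/2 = -2.50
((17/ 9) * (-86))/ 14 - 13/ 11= -8860/ 693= -12.78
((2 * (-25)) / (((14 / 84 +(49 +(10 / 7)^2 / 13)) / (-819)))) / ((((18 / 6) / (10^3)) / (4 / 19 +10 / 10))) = 239983380000 / 716357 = 335005.28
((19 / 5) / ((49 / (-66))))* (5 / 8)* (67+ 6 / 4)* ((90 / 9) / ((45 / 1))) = -28633 / 588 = -48.70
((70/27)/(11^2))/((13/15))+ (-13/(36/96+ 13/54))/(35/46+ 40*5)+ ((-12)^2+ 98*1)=4206595518344/17388406035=241.92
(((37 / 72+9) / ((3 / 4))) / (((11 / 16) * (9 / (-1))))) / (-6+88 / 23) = 12604 / 13365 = 0.94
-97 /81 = -1.20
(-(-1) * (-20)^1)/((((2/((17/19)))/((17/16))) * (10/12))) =-867/76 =-11.41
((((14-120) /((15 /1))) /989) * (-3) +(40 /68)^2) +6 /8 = 6387851 /5716420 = 1.12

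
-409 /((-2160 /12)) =2.27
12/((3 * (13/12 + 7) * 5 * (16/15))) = 9/97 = 0.09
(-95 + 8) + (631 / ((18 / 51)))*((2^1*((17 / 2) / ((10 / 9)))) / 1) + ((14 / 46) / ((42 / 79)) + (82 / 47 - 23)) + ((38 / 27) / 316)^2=27246.17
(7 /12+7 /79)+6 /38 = 14947 /18012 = 0.83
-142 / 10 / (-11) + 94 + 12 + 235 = 18826 / 55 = 342.29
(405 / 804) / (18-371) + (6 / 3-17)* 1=-1419195 / 94604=-15.00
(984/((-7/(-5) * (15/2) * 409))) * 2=1312/2863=0.46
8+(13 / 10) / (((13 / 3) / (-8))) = 28 / 5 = 5.60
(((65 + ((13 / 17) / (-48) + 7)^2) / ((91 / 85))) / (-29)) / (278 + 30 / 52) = -0.01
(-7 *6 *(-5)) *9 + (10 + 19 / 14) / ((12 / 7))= 15173 / 8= 1896.62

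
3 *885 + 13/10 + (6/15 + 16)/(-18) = 47797/18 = 2655.39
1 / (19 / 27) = 27 / 19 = 1.42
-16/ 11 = -1.45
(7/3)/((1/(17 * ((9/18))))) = 119/6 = 19.83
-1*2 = -2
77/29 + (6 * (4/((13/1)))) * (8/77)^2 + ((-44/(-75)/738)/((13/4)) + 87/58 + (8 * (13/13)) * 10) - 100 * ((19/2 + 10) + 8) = -2665.82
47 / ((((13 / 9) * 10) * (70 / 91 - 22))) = -141 / 920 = -0.15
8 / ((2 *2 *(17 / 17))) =2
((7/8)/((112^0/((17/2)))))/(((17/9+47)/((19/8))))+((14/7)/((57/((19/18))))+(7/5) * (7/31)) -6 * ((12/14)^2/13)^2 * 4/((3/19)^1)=876050463653/3825577147392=0.23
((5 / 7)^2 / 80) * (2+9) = 55 / 784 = 0.07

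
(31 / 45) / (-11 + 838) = 31 / 37215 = 0.00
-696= -696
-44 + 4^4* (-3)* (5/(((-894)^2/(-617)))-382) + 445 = 19566626971/66603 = 293779.96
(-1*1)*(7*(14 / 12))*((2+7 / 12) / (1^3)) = -1519 / 72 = -21.10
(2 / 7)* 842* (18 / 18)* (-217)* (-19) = 991876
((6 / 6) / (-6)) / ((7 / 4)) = -2 / 21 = -0.10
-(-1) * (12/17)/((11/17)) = 12/11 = 1.09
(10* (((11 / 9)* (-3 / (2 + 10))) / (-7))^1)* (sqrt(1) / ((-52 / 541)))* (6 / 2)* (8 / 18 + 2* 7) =-148775 / 756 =-196.79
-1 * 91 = -91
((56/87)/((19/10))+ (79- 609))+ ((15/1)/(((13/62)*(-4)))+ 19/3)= -23260231/42978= -541.21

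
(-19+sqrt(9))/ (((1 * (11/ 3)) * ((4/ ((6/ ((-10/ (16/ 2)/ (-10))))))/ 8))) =-4608/ 11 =-418.91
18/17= 1.06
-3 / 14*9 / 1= -27 / 14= -1.93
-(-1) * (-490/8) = -245/4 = -61.25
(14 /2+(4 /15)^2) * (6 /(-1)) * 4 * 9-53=-39509 /25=-1580.36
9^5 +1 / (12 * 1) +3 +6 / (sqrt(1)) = 708697 / 12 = 59058.08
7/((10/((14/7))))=7/5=1.40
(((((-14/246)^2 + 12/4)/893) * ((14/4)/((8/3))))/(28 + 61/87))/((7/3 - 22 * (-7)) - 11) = 0.00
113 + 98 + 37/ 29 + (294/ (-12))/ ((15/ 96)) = 8044/ 145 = 55.48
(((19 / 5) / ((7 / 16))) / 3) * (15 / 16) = 19 / 7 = 2.71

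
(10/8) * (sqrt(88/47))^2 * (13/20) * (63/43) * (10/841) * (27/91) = 13365/1699661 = 0.01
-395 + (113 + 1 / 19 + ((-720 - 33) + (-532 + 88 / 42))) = -624376 / 399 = -1564.85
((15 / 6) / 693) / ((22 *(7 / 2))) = 5 / 106722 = 0.00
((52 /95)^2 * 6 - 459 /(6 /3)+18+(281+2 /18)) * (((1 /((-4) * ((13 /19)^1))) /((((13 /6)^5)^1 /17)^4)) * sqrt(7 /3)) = -16399790374565911004577792 * sqrt(21) /117355651309888936534596175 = -0.64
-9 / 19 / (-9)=1 / 19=0.05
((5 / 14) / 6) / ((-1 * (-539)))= 5 / 45276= 0.00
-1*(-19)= 19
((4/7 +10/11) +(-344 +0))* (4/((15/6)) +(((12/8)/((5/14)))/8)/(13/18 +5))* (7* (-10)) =45956695/1133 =40561.95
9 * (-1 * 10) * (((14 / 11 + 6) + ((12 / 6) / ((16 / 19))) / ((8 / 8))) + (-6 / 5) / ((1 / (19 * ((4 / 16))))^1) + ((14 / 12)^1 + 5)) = -910.30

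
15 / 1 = 15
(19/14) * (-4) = -5.43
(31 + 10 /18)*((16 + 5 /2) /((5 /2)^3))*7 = 294224 /1125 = 261.53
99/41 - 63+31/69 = -170125/2829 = -60.14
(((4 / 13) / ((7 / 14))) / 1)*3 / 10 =12 / 65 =0.18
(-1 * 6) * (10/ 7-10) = 360/ 7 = 51.43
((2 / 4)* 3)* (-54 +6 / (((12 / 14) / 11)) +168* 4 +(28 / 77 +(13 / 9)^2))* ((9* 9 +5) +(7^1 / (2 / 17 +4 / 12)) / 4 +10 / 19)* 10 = 4546522605 / 4807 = 945812.90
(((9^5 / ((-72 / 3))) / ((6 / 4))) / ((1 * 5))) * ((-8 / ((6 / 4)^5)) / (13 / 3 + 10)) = 5184 / 215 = 24.11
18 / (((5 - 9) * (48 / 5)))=-15 / 32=-0.47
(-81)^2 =6561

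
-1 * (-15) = 15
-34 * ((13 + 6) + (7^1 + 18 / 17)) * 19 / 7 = -17480 / 7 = -2497.14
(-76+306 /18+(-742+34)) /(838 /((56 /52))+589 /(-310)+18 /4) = -2065 /2102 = -0.98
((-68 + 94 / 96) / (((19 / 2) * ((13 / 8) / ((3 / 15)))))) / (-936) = 3217 / 3467880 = 0.00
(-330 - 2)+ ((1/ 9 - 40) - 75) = -4022/ 9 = -446.89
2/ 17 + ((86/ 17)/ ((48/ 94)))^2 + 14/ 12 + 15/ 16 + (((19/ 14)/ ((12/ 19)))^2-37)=67.99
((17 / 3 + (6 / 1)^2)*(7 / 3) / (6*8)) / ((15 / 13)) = 2275 / 1296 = 1.76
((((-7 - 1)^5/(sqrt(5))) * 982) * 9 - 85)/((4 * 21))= -24133632 * sqrt(5)/35 - 85/84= -1541842.20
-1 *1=-1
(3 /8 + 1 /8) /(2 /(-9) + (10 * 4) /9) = 9 /76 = 0.12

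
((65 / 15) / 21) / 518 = 13 / 32634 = 0.00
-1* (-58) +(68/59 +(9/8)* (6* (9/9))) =15553/236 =65.90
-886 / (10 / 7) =-3101 / 5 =-620.20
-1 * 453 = -453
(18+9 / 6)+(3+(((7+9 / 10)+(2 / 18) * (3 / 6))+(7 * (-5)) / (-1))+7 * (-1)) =5261 / 90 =58.46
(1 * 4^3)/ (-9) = -64/ 9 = -7.11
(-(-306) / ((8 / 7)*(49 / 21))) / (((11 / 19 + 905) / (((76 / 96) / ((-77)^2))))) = 55233 / 3264459968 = 0.00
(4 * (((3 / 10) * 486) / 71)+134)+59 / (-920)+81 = 2915231 / 13064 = 223.15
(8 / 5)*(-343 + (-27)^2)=3088 / 5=617.60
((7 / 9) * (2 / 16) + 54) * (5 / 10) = 27.05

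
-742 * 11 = -8162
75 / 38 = 1.97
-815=-815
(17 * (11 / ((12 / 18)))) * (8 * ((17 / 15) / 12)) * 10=6358 / 3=2119.33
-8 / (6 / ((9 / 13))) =-12 / 13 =-0.92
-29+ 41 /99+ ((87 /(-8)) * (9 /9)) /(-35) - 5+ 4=-811507 /27720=-29.28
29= 29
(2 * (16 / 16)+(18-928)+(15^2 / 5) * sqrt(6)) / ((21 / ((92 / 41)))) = -83536 / 861+1380 * sqrt(6) / 287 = -85.24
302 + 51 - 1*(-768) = 1121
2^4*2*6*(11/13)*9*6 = 114048/13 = 8772.92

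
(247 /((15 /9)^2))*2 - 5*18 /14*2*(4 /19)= 175.13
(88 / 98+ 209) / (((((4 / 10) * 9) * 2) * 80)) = 10285 / 28224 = 0.36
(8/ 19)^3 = 0.07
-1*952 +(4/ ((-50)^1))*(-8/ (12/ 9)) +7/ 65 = -309209/ 325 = -951.41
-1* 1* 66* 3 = -198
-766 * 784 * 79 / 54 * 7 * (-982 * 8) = 1304492068096 / 27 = 48314521040.59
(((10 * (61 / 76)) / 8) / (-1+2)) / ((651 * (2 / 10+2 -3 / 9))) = 1525 / 1847104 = 0.00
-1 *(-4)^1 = 4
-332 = -332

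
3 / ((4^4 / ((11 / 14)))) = 0.01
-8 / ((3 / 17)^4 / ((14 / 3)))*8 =-74834816 / 243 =-307962.21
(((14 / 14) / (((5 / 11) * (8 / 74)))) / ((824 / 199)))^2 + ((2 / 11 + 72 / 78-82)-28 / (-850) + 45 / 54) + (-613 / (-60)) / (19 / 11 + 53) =-11067061573329389 / 198731114982400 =-55.69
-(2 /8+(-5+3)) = 1.75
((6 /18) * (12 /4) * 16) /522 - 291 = -75943 /261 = -290.97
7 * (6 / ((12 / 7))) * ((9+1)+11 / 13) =6909 / 26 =265.73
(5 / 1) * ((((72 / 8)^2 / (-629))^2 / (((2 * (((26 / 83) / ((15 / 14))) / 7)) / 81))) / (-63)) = -367580025 / 288026648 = -1.28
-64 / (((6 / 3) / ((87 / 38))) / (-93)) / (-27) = -14384 / 57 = -252.35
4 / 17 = 0.24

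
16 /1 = 16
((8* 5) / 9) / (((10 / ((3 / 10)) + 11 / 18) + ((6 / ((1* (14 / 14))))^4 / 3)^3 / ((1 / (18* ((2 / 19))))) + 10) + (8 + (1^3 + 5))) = 0.00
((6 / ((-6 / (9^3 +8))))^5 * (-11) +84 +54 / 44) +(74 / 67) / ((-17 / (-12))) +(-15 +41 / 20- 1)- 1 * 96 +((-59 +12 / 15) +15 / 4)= 299672253490801340959 / 125290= 2391828984681948.61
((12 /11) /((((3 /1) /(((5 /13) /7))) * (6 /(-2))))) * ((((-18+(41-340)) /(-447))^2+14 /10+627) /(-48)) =57118393 /654574284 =0.09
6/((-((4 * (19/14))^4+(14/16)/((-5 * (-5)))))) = -960400/139014669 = -0.01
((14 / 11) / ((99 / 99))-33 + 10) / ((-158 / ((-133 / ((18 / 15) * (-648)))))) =158935 / 6757344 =0.02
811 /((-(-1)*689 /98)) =79478 /689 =115.35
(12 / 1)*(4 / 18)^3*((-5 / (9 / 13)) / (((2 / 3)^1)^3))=-260 / 81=-3.21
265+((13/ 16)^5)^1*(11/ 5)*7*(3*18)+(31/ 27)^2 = 1071670419403/ 1911029760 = 560.78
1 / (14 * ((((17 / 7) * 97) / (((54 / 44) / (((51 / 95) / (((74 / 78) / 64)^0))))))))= 855 / 1233452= 0.00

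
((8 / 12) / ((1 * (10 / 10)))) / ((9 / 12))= 8 / 9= 0.89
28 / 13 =2.15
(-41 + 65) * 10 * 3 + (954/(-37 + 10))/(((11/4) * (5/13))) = 113288/165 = 686.59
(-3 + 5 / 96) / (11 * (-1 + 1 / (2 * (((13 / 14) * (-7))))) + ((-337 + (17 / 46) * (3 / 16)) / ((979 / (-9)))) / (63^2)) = 12177486321 / 48931801463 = 0.25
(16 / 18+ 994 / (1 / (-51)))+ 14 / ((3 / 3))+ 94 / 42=-3192643 / 63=-50676.87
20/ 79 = 0.25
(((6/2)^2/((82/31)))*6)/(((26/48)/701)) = 26419.68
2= 2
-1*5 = -5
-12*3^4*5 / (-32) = 1215 / 8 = 151.88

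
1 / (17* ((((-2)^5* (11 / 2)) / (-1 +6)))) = -5 / 2992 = -0.00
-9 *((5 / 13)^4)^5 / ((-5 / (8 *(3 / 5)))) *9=7415771484375000 / 19004963774880799438801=0.00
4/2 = 2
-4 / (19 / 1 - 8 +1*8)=-4 / 19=-0.21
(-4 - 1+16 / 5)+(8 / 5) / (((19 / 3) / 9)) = 9 / 19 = 0.47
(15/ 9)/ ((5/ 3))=1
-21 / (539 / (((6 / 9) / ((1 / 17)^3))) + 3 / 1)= -68782 / 10365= -6.64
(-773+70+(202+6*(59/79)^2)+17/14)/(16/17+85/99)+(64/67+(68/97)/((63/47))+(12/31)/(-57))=-2501576431693836173/9117711217059354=-274.36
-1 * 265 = -265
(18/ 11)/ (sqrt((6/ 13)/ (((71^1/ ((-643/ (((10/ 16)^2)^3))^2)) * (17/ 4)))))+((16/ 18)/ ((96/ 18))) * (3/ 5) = 46875 * sqrt(94146)/ 3708289024+1/ 10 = 0.10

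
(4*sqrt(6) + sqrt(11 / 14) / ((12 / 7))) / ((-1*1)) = -4*sqrt(6)-sqrt(154) / 24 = -10.32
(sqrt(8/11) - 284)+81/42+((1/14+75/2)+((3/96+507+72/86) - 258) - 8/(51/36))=-6517/23392+2 * sqrt(22)/11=0.57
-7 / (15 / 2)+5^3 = 124.07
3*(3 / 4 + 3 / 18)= 11 / 4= 2.75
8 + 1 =9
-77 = -77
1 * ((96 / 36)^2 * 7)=448 / 9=49.78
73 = 73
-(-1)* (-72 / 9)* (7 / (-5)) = 11.20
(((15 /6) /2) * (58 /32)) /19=145 /1216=0.12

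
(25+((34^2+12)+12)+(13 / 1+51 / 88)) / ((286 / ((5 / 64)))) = 536175 / 1610752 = 0.33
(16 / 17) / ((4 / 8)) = 32 / 17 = 1.88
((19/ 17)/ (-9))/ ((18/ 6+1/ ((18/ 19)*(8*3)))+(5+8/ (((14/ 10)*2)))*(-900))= 6384/ 363371515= 0.00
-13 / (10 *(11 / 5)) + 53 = 1153 / 22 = 52.41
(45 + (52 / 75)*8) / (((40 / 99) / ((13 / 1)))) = 1626339 / 1000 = 1626.34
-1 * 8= -8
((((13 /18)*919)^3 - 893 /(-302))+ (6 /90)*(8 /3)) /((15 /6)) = 1287429770020589 /11007900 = 116955074.99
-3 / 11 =-0.27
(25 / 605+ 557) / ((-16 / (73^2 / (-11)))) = 179592629 / 10648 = 16866.33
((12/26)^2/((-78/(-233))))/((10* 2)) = 0.03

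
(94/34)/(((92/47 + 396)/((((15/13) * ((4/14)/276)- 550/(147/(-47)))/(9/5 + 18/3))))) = 170738083225/1090100505312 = 0.16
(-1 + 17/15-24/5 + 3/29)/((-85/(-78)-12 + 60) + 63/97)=-1001234/10913483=-0.09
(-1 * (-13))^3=2197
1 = 1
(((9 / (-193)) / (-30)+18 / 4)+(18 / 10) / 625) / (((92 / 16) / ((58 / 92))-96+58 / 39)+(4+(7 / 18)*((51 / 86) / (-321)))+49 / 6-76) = -169646022548964 / 5620156954821875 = -0.03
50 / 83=0.60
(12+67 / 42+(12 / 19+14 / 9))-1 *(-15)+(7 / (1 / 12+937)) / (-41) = 33975588089 / 1103741730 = 30.78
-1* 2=-2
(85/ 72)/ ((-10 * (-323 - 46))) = 0.00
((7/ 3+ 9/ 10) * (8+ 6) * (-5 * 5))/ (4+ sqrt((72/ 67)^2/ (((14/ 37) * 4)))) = -1099805/ 3702+ 7035 * sqrt(518)/ 2468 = -232.21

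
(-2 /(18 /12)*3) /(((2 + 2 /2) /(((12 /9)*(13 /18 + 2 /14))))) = -872 /567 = -1.54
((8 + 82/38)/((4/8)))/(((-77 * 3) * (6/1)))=-193/13167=-0.01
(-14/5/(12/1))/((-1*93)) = 7/2790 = 0.00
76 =76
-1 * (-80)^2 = -6400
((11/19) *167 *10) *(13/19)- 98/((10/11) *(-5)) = 6164829/9025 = 683.08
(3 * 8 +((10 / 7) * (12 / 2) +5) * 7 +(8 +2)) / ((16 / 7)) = 903 / 16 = 56.44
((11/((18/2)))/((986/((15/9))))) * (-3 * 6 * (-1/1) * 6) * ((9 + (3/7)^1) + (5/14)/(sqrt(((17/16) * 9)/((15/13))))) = 1100 * sqrt(3315)/2288013 + 7260/3451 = 2.13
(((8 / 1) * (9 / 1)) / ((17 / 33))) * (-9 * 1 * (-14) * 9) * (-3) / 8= -1010394 / 17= -59434.94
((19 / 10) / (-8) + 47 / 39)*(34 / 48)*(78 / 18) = 51323 / 17280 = 2.97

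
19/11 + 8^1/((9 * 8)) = 182/99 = 1.84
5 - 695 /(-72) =1055 /72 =14.65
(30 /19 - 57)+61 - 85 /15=-5 /57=-0.09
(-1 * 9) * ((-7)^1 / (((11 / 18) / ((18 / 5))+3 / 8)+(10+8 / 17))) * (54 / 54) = 99144 / 17335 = 5.72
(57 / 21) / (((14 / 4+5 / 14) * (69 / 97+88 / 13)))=23959 / 254691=0.09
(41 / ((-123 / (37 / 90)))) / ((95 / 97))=-3589 / 25650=-0.14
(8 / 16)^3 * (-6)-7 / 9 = -55 / 36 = -1.53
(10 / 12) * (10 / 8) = 25 / 24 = 1.04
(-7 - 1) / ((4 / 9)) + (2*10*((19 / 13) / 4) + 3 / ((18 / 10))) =-352 / 39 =-9.03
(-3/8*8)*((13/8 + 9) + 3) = -327/8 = -40.88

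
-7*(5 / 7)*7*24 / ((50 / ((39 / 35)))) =-468 / 25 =-18.72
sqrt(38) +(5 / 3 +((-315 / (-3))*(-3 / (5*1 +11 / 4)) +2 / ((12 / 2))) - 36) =-2314 / 31 +sqrt(38) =-68.48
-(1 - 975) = 974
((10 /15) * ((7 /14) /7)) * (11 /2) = 11 /42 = 0.26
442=442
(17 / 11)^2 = 289 / 121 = 2.39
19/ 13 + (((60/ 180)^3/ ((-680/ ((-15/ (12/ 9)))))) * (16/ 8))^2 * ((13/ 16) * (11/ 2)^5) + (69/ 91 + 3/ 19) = 1405134959519/ 589447692288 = 2.38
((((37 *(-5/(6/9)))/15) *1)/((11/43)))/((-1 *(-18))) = -1591/396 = -4.02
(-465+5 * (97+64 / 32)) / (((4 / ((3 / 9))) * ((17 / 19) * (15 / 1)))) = 19 / 102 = 0.19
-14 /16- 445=-3567 /8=-445.88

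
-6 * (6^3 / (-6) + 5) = 186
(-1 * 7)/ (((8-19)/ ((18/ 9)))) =14/ 11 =1.27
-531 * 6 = -3186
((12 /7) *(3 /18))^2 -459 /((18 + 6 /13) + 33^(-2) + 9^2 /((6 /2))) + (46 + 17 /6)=3672676825 /94610964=38.82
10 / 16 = 5 / 8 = 0.62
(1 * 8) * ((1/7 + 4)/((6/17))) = 1972/21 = 93.90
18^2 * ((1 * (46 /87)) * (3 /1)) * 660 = 9836640 /29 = 339194.48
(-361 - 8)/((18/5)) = -205/2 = -102.50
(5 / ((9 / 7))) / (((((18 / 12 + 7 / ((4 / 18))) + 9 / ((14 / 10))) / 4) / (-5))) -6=-4951 / 621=-7.97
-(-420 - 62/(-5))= 2038/5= 407.60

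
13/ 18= 0.72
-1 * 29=-29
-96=-96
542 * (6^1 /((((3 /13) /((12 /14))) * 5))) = 84552 /35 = 2415.77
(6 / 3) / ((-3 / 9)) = -6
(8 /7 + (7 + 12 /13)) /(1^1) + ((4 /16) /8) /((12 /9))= 105873 /11648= 9.09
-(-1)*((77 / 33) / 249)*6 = 0.06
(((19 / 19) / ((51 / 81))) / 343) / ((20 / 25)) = 135 / 23324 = 0.01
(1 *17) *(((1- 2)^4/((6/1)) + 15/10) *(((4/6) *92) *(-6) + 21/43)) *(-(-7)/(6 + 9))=-1880557/387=-4859.32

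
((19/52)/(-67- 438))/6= -0.00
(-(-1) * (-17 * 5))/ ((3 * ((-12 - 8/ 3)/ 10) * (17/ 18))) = 225/ 11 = 20.45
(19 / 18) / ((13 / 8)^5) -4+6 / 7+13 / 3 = 30026047 / 23391459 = 1.28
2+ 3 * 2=8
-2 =-2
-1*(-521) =521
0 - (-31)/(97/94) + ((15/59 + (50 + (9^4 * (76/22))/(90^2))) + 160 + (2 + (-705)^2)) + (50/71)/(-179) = 19892536003282073/40003483850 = 497270.09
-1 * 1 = -1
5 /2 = 2.50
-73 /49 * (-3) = 219 /49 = 4.47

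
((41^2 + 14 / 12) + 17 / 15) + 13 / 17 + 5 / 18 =1684.34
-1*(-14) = 14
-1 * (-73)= 73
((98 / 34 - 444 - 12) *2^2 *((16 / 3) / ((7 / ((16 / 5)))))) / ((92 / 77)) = -21691648 / 5865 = -3698.49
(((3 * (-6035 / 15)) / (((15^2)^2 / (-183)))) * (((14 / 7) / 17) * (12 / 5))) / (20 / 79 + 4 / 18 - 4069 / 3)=-2737192 / 3012546875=-0.00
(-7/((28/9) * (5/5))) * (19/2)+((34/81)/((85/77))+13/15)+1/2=-12719/648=-19.63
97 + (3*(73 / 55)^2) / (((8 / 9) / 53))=9973199 / 24200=412.12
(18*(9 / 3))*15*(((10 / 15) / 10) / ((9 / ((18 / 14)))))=54 / 7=7.71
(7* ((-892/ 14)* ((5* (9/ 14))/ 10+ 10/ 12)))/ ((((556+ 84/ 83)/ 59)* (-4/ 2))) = 105927007/ 3883488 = 27.28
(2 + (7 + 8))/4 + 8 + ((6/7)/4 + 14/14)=377/28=13.46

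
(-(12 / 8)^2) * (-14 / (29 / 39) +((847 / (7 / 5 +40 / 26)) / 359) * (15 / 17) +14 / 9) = 5039313559 / 135218068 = 37.27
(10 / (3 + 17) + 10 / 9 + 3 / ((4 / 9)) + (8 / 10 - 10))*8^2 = -53.69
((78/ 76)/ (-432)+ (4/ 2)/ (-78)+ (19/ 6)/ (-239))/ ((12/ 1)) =-701591/ 204018048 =-0.00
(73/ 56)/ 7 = 73/ 392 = 0.19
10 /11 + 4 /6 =52 /33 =1.58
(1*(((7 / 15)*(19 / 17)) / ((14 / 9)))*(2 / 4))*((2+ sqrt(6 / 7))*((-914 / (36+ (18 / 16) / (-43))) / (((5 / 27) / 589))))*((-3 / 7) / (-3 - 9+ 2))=-23750748828 / 20453125 - 11875374414*sqrt(42) / 143171875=-1698.77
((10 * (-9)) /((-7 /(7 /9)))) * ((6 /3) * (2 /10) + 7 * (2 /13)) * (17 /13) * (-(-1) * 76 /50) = 124032 /4225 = 29.36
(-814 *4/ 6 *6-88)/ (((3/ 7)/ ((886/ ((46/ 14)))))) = -145176416/ 69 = -2104006.03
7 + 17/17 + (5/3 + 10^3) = 3029/3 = 1009.67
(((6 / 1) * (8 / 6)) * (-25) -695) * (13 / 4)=-11635 / 4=-2908.75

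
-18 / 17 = -1.06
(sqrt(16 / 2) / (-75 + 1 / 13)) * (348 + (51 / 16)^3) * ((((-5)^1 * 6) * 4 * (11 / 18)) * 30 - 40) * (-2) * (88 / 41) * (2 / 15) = -519872353 * sqrt(2) / 39934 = -18410.64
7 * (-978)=-6846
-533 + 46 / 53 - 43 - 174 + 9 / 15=-198361 / 265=-748.53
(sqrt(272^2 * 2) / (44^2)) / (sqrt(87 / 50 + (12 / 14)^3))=1190 * sqrt(284487) / 4917561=0.13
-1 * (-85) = 85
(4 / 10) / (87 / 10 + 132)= 4 / 1407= 0.00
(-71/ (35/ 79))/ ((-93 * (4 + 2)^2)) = 0.05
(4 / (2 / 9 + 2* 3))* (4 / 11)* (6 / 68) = 27 / 1309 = 0.02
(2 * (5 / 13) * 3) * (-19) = -570 / 13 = -43.85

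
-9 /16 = -0.56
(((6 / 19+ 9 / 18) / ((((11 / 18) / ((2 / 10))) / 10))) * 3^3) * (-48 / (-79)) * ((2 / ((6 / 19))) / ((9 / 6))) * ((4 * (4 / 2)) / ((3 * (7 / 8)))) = 3428352 / 6083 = 563.60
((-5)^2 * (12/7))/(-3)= -100/7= -14.29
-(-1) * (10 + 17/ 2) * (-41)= -1517/ 2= -758.50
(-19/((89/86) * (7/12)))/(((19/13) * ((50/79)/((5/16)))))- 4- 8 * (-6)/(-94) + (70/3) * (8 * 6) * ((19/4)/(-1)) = -3124366621/585620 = -5335.14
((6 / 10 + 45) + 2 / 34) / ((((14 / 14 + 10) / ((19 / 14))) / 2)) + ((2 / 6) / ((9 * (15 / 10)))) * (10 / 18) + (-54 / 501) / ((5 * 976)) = 11.28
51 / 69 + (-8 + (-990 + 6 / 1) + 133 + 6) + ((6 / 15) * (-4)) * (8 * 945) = -12948.26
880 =880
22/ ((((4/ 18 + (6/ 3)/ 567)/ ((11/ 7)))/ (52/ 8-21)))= -284229/ 128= -2220.54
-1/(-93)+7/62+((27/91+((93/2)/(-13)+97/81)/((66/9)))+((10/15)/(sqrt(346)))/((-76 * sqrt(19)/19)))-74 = -247678369/3351348-sqrt(6574)/39444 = -73.91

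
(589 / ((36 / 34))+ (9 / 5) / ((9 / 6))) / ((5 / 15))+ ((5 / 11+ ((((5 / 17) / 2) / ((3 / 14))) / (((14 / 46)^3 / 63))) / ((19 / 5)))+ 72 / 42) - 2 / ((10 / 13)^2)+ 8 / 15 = 3871200449 / 1865325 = 2075.35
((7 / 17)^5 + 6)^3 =621949946638318275349 / 2862423051509815793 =217.28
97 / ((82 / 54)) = 2619 / 41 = 63.88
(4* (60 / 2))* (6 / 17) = 720 / 17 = 42.35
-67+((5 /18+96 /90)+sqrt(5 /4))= -5909 /90+sqrt(5) /2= -64.54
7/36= 0.19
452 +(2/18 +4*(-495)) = -13751/9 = -1527.89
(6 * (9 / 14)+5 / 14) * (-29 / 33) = -3.70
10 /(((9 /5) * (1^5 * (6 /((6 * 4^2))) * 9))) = 800 /81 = 9.88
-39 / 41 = -0.95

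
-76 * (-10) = 760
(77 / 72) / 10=77 / 720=0.11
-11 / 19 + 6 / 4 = 35 / 38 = 0.92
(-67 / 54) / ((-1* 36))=67 / 1944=0.03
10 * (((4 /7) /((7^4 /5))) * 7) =200 /2401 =0.08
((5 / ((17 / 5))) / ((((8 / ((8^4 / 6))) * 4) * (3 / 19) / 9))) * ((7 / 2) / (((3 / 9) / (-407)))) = -129914400 / 17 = -7642023.53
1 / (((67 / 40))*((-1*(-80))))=0.01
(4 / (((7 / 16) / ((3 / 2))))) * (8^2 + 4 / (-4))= 864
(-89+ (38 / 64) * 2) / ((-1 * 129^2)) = 1405 / 266256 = 0.01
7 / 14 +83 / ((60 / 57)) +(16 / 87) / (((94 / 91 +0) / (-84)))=1755401 / 27260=64.39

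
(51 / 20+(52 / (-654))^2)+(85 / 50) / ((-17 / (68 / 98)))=260606879 / 104790420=2.49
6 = 6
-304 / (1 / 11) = -3344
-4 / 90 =-2 / 45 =-0.04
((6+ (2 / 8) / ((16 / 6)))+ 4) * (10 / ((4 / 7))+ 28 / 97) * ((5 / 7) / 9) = 796195 / 55872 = 14.25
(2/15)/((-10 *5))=-1/375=-0.00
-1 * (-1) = 1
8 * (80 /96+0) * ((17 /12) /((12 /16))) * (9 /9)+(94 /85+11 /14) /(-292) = 118082423 /9381960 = 12.59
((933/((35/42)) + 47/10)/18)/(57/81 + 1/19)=640851/7760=82.58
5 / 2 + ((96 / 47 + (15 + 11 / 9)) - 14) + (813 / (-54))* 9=-54455 / 423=-128.74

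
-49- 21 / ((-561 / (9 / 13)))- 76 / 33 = -373964 / 7293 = -51.28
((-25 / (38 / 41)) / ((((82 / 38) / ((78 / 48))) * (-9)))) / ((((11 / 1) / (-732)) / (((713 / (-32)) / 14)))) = 14135225 / 59136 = 239.03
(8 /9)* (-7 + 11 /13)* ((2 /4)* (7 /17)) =-2240 /1989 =-1.13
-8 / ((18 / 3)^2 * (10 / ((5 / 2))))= -1 / 18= -0.06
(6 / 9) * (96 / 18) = 32 / 9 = 3.56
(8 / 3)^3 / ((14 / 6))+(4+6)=1142 / 63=18.13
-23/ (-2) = 23/ 2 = 11.50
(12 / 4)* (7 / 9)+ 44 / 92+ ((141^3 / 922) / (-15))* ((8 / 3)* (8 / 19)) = -679227322 / 3021855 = -224.77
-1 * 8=-8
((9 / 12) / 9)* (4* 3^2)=3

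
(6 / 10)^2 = 9 / 25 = 0.36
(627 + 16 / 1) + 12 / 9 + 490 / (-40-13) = 100979 / 159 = 635.09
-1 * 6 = -6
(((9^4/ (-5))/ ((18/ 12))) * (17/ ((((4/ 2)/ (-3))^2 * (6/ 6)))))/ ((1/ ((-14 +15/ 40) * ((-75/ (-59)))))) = 547088985/ 944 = 579543.42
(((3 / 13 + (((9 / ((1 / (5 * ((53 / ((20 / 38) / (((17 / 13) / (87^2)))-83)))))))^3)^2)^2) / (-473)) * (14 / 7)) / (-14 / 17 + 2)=-1809572746557096637225034002322812368207639453912163244687653344585813168 / 1652729387039778540784841787896492224182062773840646855699217501910306781195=-0.00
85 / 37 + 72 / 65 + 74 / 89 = 906791 / 214045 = 4.24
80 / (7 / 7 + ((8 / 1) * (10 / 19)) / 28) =10640 / 153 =69.54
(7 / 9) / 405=7 / 3645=0.00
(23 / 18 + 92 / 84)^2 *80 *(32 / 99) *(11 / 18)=28608320 / 321489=88.99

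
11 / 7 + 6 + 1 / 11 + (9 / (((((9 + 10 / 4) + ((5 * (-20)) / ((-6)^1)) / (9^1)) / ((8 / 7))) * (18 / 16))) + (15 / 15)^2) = 9.35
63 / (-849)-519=-146898 / 283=-519.07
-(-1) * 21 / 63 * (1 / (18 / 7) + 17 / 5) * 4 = 682 / 135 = 5.05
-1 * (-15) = 15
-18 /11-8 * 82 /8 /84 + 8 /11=-871 /462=-1.89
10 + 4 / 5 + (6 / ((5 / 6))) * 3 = 32.40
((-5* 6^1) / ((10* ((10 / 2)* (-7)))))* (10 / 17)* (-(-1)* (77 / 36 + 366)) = 13253 / 714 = 18.56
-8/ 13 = -0.62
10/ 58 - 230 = -6665/ 29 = -229.83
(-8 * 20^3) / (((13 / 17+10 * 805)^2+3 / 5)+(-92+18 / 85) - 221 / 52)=-369920000 / 374629063747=-0.00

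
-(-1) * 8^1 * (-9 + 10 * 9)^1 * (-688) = -445824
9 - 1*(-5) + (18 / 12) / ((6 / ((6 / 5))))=143 / 10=14.30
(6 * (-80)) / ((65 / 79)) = -7584 / 13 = -583.38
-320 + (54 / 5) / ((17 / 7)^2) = -459754 / 1445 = -318.17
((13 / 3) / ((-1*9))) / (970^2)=-13 / 25404300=-0.00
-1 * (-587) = 587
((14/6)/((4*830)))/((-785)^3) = -7/4818016785000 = -0.00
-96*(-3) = 288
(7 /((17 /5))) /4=35 /68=0.51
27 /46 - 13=-571 /46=-12.41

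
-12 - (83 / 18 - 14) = -47 / 18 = -2.61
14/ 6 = 7/ 3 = 2.33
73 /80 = 0.91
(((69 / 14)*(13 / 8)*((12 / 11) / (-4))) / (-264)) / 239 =897 / 25911424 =0.00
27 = 27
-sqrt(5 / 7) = -sqrt(35) / 7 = -0.85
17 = 17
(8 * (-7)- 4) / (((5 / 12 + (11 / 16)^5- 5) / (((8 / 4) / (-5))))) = -75497472 / 13934767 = -5.42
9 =9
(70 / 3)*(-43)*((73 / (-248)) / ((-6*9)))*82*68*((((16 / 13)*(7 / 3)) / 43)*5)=-997267600 / 97929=-10183.58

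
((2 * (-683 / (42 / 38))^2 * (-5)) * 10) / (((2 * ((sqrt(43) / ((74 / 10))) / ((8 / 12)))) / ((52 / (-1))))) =746946678.95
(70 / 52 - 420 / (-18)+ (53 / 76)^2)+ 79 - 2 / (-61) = 1431803755 / 13741104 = 104.20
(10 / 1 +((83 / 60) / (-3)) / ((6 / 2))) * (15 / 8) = 5317 / 288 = 18.46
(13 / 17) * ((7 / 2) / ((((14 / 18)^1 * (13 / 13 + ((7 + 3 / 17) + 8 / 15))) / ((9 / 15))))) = 1053 / 4442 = 0.24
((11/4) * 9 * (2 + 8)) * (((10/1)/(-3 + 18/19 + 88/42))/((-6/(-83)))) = 27321525/34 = 803574.26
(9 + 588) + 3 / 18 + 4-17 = 3505 / 6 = 584.17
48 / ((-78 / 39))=-24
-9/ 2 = -4.50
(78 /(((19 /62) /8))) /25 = 81.45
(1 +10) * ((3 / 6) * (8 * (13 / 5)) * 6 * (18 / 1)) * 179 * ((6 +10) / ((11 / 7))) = 22517913.60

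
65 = 65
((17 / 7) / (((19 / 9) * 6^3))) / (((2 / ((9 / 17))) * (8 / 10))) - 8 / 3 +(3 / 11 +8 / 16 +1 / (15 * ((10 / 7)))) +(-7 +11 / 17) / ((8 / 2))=-136641107 / 39793600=-3.43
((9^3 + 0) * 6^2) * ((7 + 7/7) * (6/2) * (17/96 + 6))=3890673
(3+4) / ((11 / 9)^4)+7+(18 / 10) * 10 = 411952 / 14641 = 28.14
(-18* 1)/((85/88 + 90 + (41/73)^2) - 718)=8441136/293900963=0.03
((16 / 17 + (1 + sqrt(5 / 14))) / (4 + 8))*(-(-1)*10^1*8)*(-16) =-3520 / 17 -160*sqrt(70) / 21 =-270.80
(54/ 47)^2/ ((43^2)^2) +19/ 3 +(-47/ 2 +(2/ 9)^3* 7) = -188176454066525/ 11011007594322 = -17.09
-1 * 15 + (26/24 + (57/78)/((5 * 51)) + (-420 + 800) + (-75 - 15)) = 1220301/4420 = 276.09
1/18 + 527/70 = 2389/315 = 7.58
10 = 10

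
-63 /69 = -21 /23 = -0.91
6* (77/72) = 77/12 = 6.42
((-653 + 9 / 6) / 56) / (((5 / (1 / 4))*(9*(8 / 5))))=-1303 / 32256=-0.04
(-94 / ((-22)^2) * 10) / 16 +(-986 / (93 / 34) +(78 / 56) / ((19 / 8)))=-8620890683 / 23946384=-360.01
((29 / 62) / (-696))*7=-7 / 1488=-0.00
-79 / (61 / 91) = -7189 / 61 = -117.85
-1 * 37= -37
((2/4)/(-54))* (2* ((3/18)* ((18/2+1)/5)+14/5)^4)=-4879681/2733750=-1.78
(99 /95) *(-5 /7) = -99 /133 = -0.74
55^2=3025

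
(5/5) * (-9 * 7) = -63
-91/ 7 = -13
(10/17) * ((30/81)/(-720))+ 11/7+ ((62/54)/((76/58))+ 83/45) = 47160149/10988460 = 4.29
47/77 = 0.61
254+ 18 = 272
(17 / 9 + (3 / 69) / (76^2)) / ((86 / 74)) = 83561725 / 51412176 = 1.63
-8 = -8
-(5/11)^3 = -125/1331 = -0.09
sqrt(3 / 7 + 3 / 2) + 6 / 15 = 2 / 5 + 3*sqrt(42) / 14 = 1.79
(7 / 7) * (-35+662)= 627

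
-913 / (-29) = 913 / 29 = 31.48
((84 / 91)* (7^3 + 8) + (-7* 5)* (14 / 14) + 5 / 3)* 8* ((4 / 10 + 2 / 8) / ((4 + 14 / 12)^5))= 58765824 / 143145755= 0.41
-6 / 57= -2 / 19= -0.11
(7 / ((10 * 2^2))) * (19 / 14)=19 / 80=0.24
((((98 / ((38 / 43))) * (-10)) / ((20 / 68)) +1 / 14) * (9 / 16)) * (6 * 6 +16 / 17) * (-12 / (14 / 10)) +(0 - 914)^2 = 47700366019 / 31654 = 1506930.12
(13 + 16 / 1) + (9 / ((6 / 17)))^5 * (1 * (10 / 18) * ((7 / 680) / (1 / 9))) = 142076645 / 256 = 554986.89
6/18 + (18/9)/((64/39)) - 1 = 53/96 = 0.55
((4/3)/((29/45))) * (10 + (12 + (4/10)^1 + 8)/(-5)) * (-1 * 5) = -1776/29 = -61.24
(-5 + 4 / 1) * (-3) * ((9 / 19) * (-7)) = -189 / 19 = -9.95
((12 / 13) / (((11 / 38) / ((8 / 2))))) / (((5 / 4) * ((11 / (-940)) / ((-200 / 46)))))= 137164800 / 36179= 3791.28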